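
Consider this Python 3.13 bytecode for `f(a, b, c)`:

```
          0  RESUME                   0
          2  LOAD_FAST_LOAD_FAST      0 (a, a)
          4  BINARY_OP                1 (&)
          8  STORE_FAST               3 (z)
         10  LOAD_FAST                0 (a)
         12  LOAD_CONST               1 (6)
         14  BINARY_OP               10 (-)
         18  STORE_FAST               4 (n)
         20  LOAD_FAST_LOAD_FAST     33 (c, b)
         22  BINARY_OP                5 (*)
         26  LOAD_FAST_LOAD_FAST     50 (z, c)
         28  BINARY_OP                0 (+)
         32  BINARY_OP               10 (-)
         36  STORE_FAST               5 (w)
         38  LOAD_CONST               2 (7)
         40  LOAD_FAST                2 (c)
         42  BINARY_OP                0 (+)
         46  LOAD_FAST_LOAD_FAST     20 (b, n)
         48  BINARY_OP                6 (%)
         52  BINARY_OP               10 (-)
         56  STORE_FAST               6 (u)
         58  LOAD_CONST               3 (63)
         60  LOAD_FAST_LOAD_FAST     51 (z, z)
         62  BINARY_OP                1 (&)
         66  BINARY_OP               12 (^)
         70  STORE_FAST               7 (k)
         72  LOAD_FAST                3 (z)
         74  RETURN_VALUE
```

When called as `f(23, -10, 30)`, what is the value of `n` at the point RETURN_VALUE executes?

LOAD_FAST_LOAD_FAST a,a → push 23,23. Stack: [23, 23]
BINARY_OP & → 23 & 23 = 23. Stack: [23]
STORE_FAST z → z=23. Stack: []
LOAD_FAST a → push 23. Stack: [23]
LOAD_CONST → push 6. Stack: [23, 6]
BINARY_OP - → 23 - 6 = 17. Stack: [17]
STORE_FAST n → n=17. Stack: []
LOAD_FAST_LOAD_FAST c,b → push 30,-10. Stack: [30, -10]
BINARY_OP * → 30 * -10 = -300. Stack: [-300]
LOAD_FAST_LOAD_FAST z,c → push 23,30. Stack: [-300, 23, 30]
BINARY_OP + → 23 + 30 = 53. Stack: [-300, 53]
BINARY_OP - → -300 - 53 = -353. Stack: [-353]
STORE_FAST w → w=-353. Stack: []
LOAD_CONST → push 7. Stack: [7]
LOAD_FAST c → push 30. Stack: [7, 30]
BINARY_OP + → 7 + 30 = 37. Stack: [37]
LOAD_FAST_LOAD_FAST b,n → push -10,17. Stack: [37, -10, 17]
BINARY_OP % → -10 % 17 = 7. Stack: [37, 7]
BINARY_OP - → 37 - 7 = 30. Stack: [30]
STORE_FAST u → u=30. Stack: []
LOAD_CONST → push 63. Stack: [63]
LOAD_FAST_LOAD_FAST z,z → push 23,23. Stack: [63, 23, 23]
BINARY_OP & → 23 & 23 = 23. Stack: [63, 23]
BINARY_OP ^ → 63 ^ 23 = 40. Stack: [40]
STORE_FAST k → k=40. Stack: []
LOAD_FAST z → push 23. Stack: [23]
RETURN_VALUE → return 23.

17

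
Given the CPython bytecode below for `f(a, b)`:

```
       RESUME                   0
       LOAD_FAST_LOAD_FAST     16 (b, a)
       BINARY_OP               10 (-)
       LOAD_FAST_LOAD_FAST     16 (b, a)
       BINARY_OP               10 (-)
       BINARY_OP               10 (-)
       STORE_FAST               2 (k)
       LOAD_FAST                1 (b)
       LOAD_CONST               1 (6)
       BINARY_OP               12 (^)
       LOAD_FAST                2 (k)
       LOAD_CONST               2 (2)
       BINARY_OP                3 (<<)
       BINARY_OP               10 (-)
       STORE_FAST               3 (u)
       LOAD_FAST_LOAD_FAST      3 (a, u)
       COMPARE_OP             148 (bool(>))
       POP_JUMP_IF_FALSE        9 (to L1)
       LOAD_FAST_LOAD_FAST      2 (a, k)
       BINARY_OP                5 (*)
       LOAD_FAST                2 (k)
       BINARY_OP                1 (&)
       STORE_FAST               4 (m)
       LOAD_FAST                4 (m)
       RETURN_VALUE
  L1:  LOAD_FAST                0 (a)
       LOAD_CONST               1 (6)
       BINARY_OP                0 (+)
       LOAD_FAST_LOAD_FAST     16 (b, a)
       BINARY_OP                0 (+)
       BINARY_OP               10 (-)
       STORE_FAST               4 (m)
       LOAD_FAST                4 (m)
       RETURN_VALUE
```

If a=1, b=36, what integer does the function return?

-30

LOAD_FAST_LOAD_FAST b,a → push 36,1. Stack: [36, 1]
BINARY_OP - → 36 - 1 = 35. Stack: [35]
LOAD_FAST_LOAD_FAST b,a → push 36,1. Stack: [35, 36, 1]
BINARY_OP - → 36 - 1 = 35. Stack: [35, 35]
BINARY_OP - → 35 - 35 = 0. Stack: [0]
STORE_FAST k → k=0. Stack: []
LOAD_FAST b → push 36. Stack: [36]
LOAD_CONST → push 6. Stack: [36, 6]
BINARY_OP ^ → 36 ^ 6 = 34. Stack: [34]
LOAD_FAST k → push 0. Stack: [34, 0]
LOAD_CONST → push 2. Stack: [34, 0, 2]
BINARY_OP << → 0 << 2 = 0. Stack: [34, 0]
BINARY_OP - → 34 - 0 = 34. Stack: [34]
STORE_FAST u → u=34. Stack: []
LOAD_FAST_LOAD_FAST a,u → push 1,34. Stack: [1, 34]
COMPARE_OP bool(>) → 1 vs 34 = False. Stack: [False]
POP_JUMP_IF_FALSE → pop False; jump. Stack: []
LOAD_FAST a → push 1. Stack: [1]
LOAD_CONST → push 6. Stack: [1, 6]
BINARY_OP + → 1 + 6 = 7. Stack: [7]
LOAD_FAST_LOAD_FAST b,a → push 36,1. Stack: [7, 36, 1]
BINARY_OP + → 36 + 1 = 37. Stack: [7, 37]
BINARY_OP - → 7 - 37 = -30. Stack: [-30]
STORE_FAST m → m=-30. Stack: []
LOAD_FAST m → push -30. Stack: [-30]
RETURN_VALUE → return -30.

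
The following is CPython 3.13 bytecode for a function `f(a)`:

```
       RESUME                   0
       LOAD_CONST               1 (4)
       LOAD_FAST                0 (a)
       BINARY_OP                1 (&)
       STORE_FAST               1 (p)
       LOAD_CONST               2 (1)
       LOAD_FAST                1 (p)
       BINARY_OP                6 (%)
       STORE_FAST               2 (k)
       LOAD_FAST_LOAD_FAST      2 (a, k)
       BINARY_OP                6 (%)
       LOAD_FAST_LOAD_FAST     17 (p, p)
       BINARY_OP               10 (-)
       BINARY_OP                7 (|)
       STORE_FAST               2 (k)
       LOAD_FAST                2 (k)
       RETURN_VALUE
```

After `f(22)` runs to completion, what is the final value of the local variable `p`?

LOAD_CONST → push 4. Stack: [4]
LOAD_FAST a → push 22. Stack: [4, 22]
BINARY_OP & → 4 & 22 = 4. Stack: [4]
STORE_FAST p → p=4. Stack: []
LOAD_CONST → push 1. Stack: [1]
LOAD_FAST p → push 4. Stack: [1, 4]
BINARY_OP % → 1 % 4 = 1. Stack: [1]
STORE_FAST k → k=1. Stack: []
LOAD_FAST_LOAD_FAST a,k → push 22,1. Stack: [22, 1]
BINARY_OP % → 22 % 1 = 0. Stack: [0]
LOAD_FAST_LOAD_FAST p,p → push 4,4. Stack: [0, 4, 4]
BINARY_OP - → 4 - 4 = 0. Stack: [0, 0]
BINARY_OP | → 0 | 0 = 0. Stack: [0]
STORE_FAST k → k=0. Stack: []
LOAD_FAST k → push 0. Stack: [0]
RETURN_VALUE → return 0.

4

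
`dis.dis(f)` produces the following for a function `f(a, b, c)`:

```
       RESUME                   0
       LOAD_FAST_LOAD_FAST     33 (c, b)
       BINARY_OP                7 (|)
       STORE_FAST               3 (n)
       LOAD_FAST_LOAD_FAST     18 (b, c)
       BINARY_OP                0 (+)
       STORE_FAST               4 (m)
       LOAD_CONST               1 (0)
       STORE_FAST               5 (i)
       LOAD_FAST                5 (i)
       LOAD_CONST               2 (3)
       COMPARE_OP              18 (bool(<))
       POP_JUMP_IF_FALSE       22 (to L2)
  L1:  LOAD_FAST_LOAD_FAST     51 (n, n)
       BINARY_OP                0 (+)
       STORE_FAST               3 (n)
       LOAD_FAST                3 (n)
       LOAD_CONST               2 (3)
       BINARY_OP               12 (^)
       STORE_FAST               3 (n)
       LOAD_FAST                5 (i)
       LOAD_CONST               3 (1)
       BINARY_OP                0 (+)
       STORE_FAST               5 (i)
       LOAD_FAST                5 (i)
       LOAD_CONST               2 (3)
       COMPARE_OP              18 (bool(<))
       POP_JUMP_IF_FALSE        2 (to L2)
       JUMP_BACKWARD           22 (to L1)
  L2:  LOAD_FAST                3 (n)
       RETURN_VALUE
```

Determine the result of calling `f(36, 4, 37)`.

LOAD_FAST_LOAD_FAST c,b → push 37,4. Stack: [37, 4]
BINARY_OP | → 37 | 4 = 37. Stack: [37]
STORE_FAST n → n=37. Stack: []
LOAD_FAST_LOAD_FAST b,c → push 4,37. Stack: [4, 37]
BINARY_OP + → 4 + 37 = 41. Stack: [41]
STORE_FAST m → m=41. Stack: []
LOAD_CONST → push 0. Stack: [0]
STORE_FAST i → i=0. Stack: []
LOAD_FAST i → push 0. Stack: [0]
LOAD_CONST → push 3. Stack: [0, 3]
COMPARE_OP bool(<) → 0 vs 3 = True. Stack: [True]
POP_JUMP_IF_FALSE → pop True; no jump. Stack: []
LOAD_FAST_LOAD_FAST n,n → push 37,37. Stack: [37, 37]
BINARY_OP + → 37 + 37 = 74. Stack: [74]
STORE_FAST n → n=74. Stack: []
LOAD_FAST n → push 74. Stack: [74]
LOAD_CONST → push 3. Stack: [74, 3]
BINARY_OP ^ → 74 ^ 3 = 73. Stack: [73]
STORE_FAST n → n=73. Stack: []
LOAD_FAST i → push 0. Stack: [0]
LOAD_CONST → push 1. Stack: [0, 1]
BINARY_OP + → 0 + 1 = 1. Stack: [1]
STORE_FAST i → i=1. Stack: []
LOAD_FAST i → push 1. Stack: [1]
LOAD_CONST → push 3. Stack: [1, 3]
COMPARE_OP bool(<) → 1 vs 3 = True. Stack: [True]
POP_JUMP_IF_FALSE → pop True; no jump. Stack: []
LOAD_FAST_LOAD_FAST n,n → push 73,73. Stack: [73, 73]
BINARY_OP + → 73 + 73 = 146. Stack: [146]
STORE_FAST n → n=146. Stack: []
LOAD_FAST n → push 146. Stack: [146]
LOAD_CONST → push 3. Stack: [146, 3]
BINARY_OP ^ → 146 ^ 3 = 145. Stack: [145]
STORE_FAST n → n=145. Stack: []
LOAD_FAST i → push 1. Stack: [1]
LOAD_CONST → push 1. Stack: [1, 1]
BINARY_OP + → 1 + 1 = 2. Stack: [2]
STORE_FAST i → i=2. Stack: []
LOAD_FAST i → push 2. Stack: [2]
LOAD_CONST → push 3. Stack: [2, 3]
COMPARE_OP bool(<) → 2 vs 3 = True. Stack: [True]
POP_JUMP_IF_FALSE → pop True; no jump. Stack: []
LOAD_FAST_LOAD_FAST n,n → push 145,145. Stack: [145, 145]
BINARY_OP + → 145 + 145 = 290. Stack: [290]
STORE_FAST n → n=290. Stack: []
LOAD_FAST n → push 290. Stack: [290]
LOAD_CONST → push 3. Stack: [290, 3]
BINARY_OP ^ → 290 ^ 3 = 289. Stack: [289]
STORE_FAST n → n=289. Stack: []
LOAD_FAST i → push 2. Stack: [2]
LOAD_CONST → push 1. Stack: [2, 1]
BINARY_OP + → 2 + 1 = 3. Stack: [3]
STORE_FAST i → i=3. Stack: []
LOAD_FAST i → push 3. Stack: [3]
LOAD_CONST → push 3. Stack: [3, 3]
COMPARE_OP bool(<) → 3 vs 3 = False. Stack: [False]
POP_JUMP_IF_FALSE → pop False; jump. Stack: []
LOAD_FAST n → push 289. Stack: [289]
RETURN_VALUE → return 289.

289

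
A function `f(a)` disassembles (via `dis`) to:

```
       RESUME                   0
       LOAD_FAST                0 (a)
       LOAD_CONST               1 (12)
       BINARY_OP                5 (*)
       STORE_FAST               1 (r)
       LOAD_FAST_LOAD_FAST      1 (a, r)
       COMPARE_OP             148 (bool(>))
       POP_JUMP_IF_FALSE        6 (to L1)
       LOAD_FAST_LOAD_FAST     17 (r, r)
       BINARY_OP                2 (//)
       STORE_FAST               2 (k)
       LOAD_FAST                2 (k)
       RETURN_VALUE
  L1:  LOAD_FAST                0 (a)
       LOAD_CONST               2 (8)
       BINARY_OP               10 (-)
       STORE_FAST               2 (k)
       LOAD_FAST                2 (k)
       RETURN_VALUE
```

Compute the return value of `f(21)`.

13

LOAD_FAST a → push 21. Stack: [21]
LOAD_CONST → push 12. Stack: [21, 12]
BINARY_OP * → 21 * 12 = 252. Stack: [252]
STORE_FAST r → r=252. Stack: []
LOAD_FAST_LOAD_FAST a,r → push 21,252. Stack: [21, 252]
COMPARE_OP bool(>) → 21 vs 252 = False. Stack: [False]
POP_JUMP_IF_FALSE → pop False; jump. Stack: []
LOAD_FAST a → push 21. Stack: [21]
LOAD_CONST → push 8. Stack: [21, 8]
BINARY_OP - → 21 - 8 = 13. Stack: [13]
STORE_FAST k → k=13. Stack: []
LOAD_FAST k → push 13. Stack: [13]
RETURN_VALUE → return 13.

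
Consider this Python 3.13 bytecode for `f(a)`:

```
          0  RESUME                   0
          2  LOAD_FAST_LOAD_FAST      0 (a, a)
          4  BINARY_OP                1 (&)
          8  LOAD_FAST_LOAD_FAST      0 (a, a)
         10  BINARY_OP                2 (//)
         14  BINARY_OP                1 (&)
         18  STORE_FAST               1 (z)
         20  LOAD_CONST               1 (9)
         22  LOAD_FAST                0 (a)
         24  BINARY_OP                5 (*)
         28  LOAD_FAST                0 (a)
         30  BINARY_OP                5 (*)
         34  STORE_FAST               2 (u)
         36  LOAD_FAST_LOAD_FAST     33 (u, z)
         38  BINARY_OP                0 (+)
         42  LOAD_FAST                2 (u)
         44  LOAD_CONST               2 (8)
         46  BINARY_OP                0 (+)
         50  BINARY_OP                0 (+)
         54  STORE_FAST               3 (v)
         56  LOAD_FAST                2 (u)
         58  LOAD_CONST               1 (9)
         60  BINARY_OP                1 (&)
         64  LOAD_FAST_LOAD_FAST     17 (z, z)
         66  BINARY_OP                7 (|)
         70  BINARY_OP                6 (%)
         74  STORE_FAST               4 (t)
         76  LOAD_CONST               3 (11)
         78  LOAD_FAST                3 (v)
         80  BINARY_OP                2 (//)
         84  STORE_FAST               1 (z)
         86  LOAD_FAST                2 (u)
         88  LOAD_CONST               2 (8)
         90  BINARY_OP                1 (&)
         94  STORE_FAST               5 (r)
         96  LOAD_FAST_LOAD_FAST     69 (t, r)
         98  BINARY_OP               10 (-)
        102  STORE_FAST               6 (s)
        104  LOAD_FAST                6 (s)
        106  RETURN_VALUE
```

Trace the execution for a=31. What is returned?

-8

LOAD_FAST_LOAD_FAST a,a → push 31,31. Stack: [31, 31]
BINARY_OP & → 31 & 31 = 31. Stack: [31]
LOAD_FAST_LOAD_FAST a,a → push 31,31. Stack: [31, 31, 31]
BINARY_OP // → 31 // 31 = 1. Stack: [31, 1]
BINARY_OP & → 31 & 1 = 1. Stack: [1]
STORE_FAST z → z=1. Stack: []
LOAD_CONST → push 9. Stack: [9]
LOAD_FAST a → push 31. Stack: [9, 31]
BINARY_OP * → 9 * 31 = 279. Stack: [279]
LOAD_FAST a → push 31. Stack: [279, 31]
BINARY_OP * → 279 * 31 = 8649. Stack: [8649]
STORE_FAST u → u=8649. Stack: []
LOAD_FAST_LOAD_FAST u,z → push 8649,1. Stack: [8649, 1]
BINARY_OP + → 8649 + 1 = 8650. Stack: [8650]
LOAD_FAST u → push 8649. Stack: [8650, 8649]
LOAD_CONST → push 8. Stack: [8650, 8649, 8]
BINARY_OP + → 8649 + 8 = 8657. Stack: [8650, 8657]
BINARY_OP + → 8650 + 8657 = 17307. Stack: [17307]
STORE_FAST v → v=17307. Stack: []
LOAD_FAST u → push 8649. Stack: [8649]
LOAD_CONST → push 9. Stack: [8649, 9]
BINARY_OP & → 8649 & 9 = 9. Stack: [9]
LOAD_FAST_LOAD_FAST z,z → push 1,1. Stack: [9, 1, 1]
BINARY_OP | → 1 | 1 = 1. Stack: [9, 1]
BINARY_OP % → 9 % 1 = 0. Stack: [0]
STORE_FAST t → t=0. Stack: []
LOAD_CONST → push 11. Stack: [11]
LOAD_FAST v → push 17307. Stack: [11, 17307]
BINARY_OP // → 11 // 17307 = 0. Stack: [0]
STORE_FAST z → z=0. Stack: []
LOAD_FAST u → push 8649. Stack: [8649]
LOAD_CONST → push 8. Stack: [8649, 8]
BINARY_OP & → 8649 & 8 = 8. Stack: [8]
STORE_FAST r → r=8. Stack: []
LOAD_FAST_LOAD_FAST t,r → push 0,8. Stack: [0, 8]
BINARY_OP - → 0 - 8 = -8. Stack: [-8]
STORE_FAST s → s=-8. Stack: []
LOAD_FAST s → push -8. Stack: [-8]
RETURN_VALUE → return -8.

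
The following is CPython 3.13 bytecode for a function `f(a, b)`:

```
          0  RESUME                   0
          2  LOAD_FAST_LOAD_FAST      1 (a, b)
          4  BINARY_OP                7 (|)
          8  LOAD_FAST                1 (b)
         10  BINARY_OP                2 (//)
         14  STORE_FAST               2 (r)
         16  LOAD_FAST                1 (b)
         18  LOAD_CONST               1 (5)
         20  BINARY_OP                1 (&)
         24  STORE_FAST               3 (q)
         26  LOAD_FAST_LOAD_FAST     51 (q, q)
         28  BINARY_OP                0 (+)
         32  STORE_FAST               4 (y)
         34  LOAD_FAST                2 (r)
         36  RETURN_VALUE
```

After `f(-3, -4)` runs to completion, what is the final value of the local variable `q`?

4

LOAD_FAST_LOAD_FAST a,b → push -3,-4. Stack: [-3, -4]
BINARY_OP | → -3 | -4 = -3. Stack: [-3]
LOAD_FAST b → push -4. Stack: [-3, -4]
BINARY_OP // → -3 // -4 = 0. Stack: [0]
STORE_FAST r → r=0. Stack: []
LOAD_FAST b → push -4. Stack: [-4]
LOAD_CONST → push 5. Stack: [-4, 5]
BINARY_OP & → -4 & 5 = 4. Stack: [4]
STORE_FAST q → q=4. Stack: []
LOAD_FAST_LOAD_FAST q,q → push 4,4. Stack: [4, 4]
BINARY_OP + → 4 + 4 = 8. Stack: [8]
STORE_FAST y → y=8. Stack: []
LOAD_FAST r → push 0. Stack: [0]
RETURN_VALUE → return 0.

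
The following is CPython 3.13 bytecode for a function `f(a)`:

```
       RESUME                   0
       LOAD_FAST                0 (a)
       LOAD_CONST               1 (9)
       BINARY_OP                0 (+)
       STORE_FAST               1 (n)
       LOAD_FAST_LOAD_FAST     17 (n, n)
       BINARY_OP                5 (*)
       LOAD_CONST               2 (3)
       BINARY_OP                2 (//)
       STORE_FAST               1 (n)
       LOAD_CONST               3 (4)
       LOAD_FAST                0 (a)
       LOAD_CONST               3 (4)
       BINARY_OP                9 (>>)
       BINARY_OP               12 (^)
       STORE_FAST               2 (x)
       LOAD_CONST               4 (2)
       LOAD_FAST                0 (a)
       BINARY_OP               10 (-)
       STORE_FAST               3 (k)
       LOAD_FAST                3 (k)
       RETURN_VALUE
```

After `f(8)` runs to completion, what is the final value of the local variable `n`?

96

LOAD_FAST a → push 8. Stack: [8]
LOAD_CONST → push 9. Stack: [8, 9]
BINARY_OP + → 8 + 9 = 17. Stack: [17]
STORE_FAST n → n=17. Stack: []
LOAD_FAST_LOAD_FAST n,n → push 17,17. Stack: [17, 17]
BINARY_OP * → 17 * 17 = 289. Stack: [289]
LOAD_CONST → push 3. Stack: [289, 3]
BINARY_OP // → 289 // 3 = 96. Stack: [96]
STORE_FAST n → n=96. Stack: []
LOAD_CONST → push 4. Stack: [4]
LOAD_FAST a → push 8. Stack: [4, 8]
LOAD_CONST → push 4. Stack: [4, 8, 4]
BINARY_OP >> → 8 >> 4 = 0. Stack: [4, 0]
BINARY_OP ^ → 4 ^ 0 = 4. Stack: [4]
STORE_FAST x → x=4. Stack: []
LOAD_CONST → push 2. Stack: [2]
LOAD_FAST a → push 8. Stack: [2, 8]
BINARY_OP - → 2 - 8 = -6. Stack: [-6]
STORE_FAST k → k=-6. Stack: []
LOAD_FAST k → push -6. Stack: [-6]
RETURN_VALUE → return -6.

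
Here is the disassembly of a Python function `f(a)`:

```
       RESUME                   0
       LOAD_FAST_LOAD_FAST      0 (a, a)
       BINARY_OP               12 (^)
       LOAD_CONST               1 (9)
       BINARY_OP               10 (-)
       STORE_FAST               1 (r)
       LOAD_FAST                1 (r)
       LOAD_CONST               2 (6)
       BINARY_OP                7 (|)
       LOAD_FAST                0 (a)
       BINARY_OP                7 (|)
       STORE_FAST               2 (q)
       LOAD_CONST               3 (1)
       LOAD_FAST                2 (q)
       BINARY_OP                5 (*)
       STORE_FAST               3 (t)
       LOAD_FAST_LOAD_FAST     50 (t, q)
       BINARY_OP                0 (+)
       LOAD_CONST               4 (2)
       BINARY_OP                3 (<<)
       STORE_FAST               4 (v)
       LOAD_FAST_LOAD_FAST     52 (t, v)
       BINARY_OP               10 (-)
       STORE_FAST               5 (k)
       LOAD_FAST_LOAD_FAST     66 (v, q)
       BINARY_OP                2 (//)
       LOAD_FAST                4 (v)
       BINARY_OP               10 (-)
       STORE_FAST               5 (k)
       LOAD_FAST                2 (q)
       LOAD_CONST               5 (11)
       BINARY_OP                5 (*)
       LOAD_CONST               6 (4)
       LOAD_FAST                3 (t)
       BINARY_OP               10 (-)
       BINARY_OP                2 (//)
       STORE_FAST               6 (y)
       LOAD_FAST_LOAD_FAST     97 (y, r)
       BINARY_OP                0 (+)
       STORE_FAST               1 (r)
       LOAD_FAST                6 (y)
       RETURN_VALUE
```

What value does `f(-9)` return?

-8

LOAD_FAST_LOAD_FAST a,a → push -9,-9. Stack: [-9, -9]
BINARY_OP ^ → -9 ^ -9 = 0. Stack: [0]
LOAD_CONST → push 9. Stack: [0, 9]
BINARY_OP - → 0 - 9 = -9. Stack: [-9]
STORE_FAST r → r=-9. Stack: []
LOAD_FAST r → push -9. Stack: [-9]
LOAD_CONST → push 6. Stack: [-9, 6]
BINARY_OP | → -9 | 6 = -9. Stack: [-9]
LOAD_FAST a → push -9. Stack: [-9, -9]
BINARY_OP | → -9 | -9 = -9. Stack: [-9]
STORE_FAST q → q=-9. Stack: []
LOAD_CONST → push 1. Stack: [1]
LOAD_FAST q → push -9. Stack: [1, -9]
BINARY_OP * → 1 * -9 = -9. Stack: [-9]
STORE_FAST t → t=-9. Stack: []
LOAD_FAST_LOAD_FAST t,q → push -9,-9. Stack: [-9, -9]
BINARY_OP + → -9 + -9 = -18. Stack: [-18]
LOAD_CONST → push 2. Stack: [-18, 2]
BINARY_OP << → -18 << 2 = -72. Stack: [-72]
STORE_FAST v → v=-72. Stack: []
LOAD_FAST_LOAD_FAST t,v → push -9,-72. Stack: [-9, -72]
BINARY_OP - → -9 - -72 = 63. Stack: [63]
STORE_FAST k → k=63. Stack: []
LOAD_FAST_LOAD_FAST v,q → push -72,-9. Stack: [-72, -9]
BINARY_OP // → -72 // -9 = 8. Stack: [8]
LOAD_FAST v → push -72. Stack: [8, -72]
BINARY_OP - → 8 - -72 = 80. Stack: [80]
STORE_FAST k → k=80. Stack: []
LOAD_FAST q → push -9. Stack: [-9]
LOAD_CONST → push 11. Stack: [-9, 11]
BINARY_OP * → -9 * 11 = -99. Stack: [-99]
LOAD_CONST → push 4. Stack: [-99, 4]
LOAD_FAST t → push -9. Stack: [-99, 4, -9]
BINARY_OP - → 4 - -9 = 13. Stack: [-99, 13]
BINARY_OP // → -99 // 13 = -8. Stack: [-8]
STORE_FAST y → y=-8. Stack: []
LOAD_FAST_LOAD_FAST y,r → push -8,-9. Stack: [-8, -9]
BINARY_OP + → -8 + -9 = -17. Stack: [-17]
STORE_FAST r → r=-17. Stack: []
LOAD_FAST y → push -8. Stack: [-8]
RETURN_VALUE → return -8.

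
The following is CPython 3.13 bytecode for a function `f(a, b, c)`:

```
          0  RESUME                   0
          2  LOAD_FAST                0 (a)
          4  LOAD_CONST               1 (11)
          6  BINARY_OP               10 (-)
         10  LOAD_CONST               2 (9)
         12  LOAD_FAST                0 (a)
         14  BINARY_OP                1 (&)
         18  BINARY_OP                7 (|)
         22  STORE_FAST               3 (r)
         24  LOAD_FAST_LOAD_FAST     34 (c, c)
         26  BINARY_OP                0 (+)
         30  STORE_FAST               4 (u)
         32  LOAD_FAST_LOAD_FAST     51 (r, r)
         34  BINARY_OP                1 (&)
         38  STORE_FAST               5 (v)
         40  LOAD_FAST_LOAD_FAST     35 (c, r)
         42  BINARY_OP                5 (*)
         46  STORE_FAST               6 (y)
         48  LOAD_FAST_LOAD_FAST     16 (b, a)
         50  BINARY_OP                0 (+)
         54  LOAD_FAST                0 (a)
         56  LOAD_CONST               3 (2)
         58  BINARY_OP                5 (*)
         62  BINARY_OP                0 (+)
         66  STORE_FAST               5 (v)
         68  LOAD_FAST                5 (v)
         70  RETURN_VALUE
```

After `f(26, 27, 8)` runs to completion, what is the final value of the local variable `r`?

15

LOAD_FAST a → push 26. Stack: [26]
LOAD_CONST → push 11. Stack: [26, 11]
BINARY_OP - → 26 - 11 = 15. Stack: [15]
LOAD_CONST → push 9. Stack: [15, 9]
LOAD_FAST a → push 26. Stack: [15, 9, 26]
BINARY_OP & → 9 & 26 = 8. Stack: [15, 8]
BINARY_OP | → 15 | 8 = 15. Stack: [15]
STORE_FAST r → r=15. Stack: []
LOAD_FAST_LOAD_FAST c,c → push 8,8. Stack: [8, 8]
BINARY_OP + → 8 + 8 = 16. Stack: [16]
STORE_FAST u → u=16. Stack: []
LOAD_FAST_LOAD_FAST r,r → push 15,15. Stack: [15, 15]
BINARY_OP & → 15 & 15 = 15. Stack: [15]
STORE_FAST v → v=15. Stack: []
LOAD_FAST_LOAD_FAST c,r → push 8,15. Stack: [8, 15]
BINARY_OP * → 8 * 15 = 120. Stack: [120]
STORE_FAST y → y=120. Stack: []
LOAD_FAST_LOAD_FAST b,a → push 27,26. Stack: [27, 26]
BINARY_OP + → 27 + 26 = 53. Stack: [53]
LOAD_FAST a → push 26. Stack: [53, 26]
LOAD_CONST → push 2. Stack: [53, 26, 2]
BINARY_OP * → 26 * 2 = 52. Stack: [53, 52]
BINARY_OP + → 53 + 52 = 105. Stack: [105]
STORE_FAST v → v=105. Stack: []
LOAD_FAST v → push 105. Stack: [105]
RETURN_VALUE → return 105.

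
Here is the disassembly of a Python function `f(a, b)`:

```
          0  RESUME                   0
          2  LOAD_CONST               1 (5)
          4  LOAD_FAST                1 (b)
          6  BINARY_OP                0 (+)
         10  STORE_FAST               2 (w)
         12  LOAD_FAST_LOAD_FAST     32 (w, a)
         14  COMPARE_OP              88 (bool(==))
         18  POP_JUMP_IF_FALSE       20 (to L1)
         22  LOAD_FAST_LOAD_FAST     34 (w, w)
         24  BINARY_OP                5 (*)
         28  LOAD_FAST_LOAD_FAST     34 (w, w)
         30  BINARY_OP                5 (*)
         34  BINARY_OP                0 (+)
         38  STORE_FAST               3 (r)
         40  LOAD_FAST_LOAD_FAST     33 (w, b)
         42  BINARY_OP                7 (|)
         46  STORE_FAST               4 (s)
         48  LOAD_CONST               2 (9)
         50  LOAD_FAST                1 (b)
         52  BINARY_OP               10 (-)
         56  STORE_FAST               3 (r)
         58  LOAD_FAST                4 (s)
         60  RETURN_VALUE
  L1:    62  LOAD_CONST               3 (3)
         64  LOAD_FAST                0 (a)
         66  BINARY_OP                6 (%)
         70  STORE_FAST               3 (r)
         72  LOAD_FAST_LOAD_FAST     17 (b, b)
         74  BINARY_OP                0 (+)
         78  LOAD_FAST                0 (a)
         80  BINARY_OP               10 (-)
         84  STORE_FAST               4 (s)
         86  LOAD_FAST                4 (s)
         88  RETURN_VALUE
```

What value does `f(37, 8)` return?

-21

LOAD_CONST → push 5. Stack: [5]
LOAD_FAST b → push 8. Stack: [5, 8]
BINARY_OP + → 5 + 8 = 13. Stack: [13]
STORE_FAST w → w=13. Stack: []
LOAD_FAST_LOAD_FAST w,a → push 13,37. Stack: [13, 37]
COMPARE_OP bool(==) → 13 vs 37 = False. Stack: [False]
POP_JUMP_IF_FALSE → pop False; jump. Stack: []
LOAD_CONST → push 3. Stack: [3]
LOAD_FAST a → push 37. Stack: [3, 37]
BINARY_OP % → 3 % 37 = 3. Stack: [3]
STORE_FAST r → r=3. Stack: []
LOAD_FAST_LOAD_FAST b,b → push 8,8. Stack: [8, 8]
BINARY_OP + → 8 + 8 = 16. Stack: [16]
LOAD_FAST a → push 37. Stack: [16, 37]
BINARY_OP - → 16 - 37 = -21. Stack: [-21]
STORE_FAST s → s=-21. Stack: []
LOAD_FAST s → push -21. Stack: [-21]
RETURN_VALUE → return -21.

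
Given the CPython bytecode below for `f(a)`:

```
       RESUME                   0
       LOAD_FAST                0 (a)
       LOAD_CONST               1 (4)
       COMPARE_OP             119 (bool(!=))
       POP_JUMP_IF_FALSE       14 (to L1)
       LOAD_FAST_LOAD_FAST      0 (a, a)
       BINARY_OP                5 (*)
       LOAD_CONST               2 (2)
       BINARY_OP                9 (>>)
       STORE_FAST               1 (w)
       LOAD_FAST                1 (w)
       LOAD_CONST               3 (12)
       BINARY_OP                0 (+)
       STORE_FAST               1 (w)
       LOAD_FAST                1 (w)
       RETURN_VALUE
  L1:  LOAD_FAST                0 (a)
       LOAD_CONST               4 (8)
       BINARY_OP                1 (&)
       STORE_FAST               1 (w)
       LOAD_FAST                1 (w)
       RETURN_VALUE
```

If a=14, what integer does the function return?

61

LOAD_FAST a → push 14. Stack: [14]
LOAD_CONST → push 4. Stack: [14, 4]
COMPARE_OP bool(!=) → 14 vs 4 = True. Stack: [True]
POP_JUMP_IF_FALSE → pop True; no jump. Stack: []
LOAD_FAST_LOAD_FAST a,a → push 14,14. Stack: [14, 14]
BINARY_OP * → 14 * 14 = 196. Stack: [196]
LOAD_CONST → push 2. Stack: [196, 2]
BINARY_OP >> → 196 >> 2 = 49. Stack: [49]
STORE_FAST w → w=49. Stack: []
LOAD_FAST w → push 49. Stack: [49]
LOAD_CONST → push 12. Stack: [49, 12]
BINARY_OP + → 49 + 12 = 61. Stack: [61]
STORE_FAST w → w=61. Stack: []
LOAD_FAST w → push 61. Stack: [61]
RETURN_VALUE → return 61.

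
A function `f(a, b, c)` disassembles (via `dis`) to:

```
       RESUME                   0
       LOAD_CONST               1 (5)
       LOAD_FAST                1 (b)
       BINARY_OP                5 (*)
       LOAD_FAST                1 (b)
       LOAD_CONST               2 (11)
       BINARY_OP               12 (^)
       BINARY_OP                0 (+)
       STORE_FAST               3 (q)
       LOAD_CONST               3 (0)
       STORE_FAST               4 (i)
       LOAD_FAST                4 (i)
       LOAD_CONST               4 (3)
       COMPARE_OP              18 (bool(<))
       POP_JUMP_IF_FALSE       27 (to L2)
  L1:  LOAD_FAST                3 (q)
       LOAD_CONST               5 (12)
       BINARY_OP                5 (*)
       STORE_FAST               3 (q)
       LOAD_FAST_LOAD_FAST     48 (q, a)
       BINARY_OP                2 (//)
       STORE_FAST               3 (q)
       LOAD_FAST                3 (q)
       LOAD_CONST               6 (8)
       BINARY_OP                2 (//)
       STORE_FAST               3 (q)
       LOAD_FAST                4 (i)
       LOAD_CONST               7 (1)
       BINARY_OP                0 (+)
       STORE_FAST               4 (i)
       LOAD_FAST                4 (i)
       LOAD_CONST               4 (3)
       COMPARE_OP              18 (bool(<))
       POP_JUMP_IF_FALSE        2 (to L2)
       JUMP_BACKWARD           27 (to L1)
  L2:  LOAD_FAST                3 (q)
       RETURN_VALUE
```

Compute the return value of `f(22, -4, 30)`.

-1

LOAD_CONST → push 5
LOAD_FAST b → push -4
BINARY_OP * → 5 * -4 = -20
LOAD_FAST b → push -4
LOAD_CONST → push 11
BINARY_OP ^ → -4 ^ 11 = -9
BINARY_OP + → -20 + -9 = -29
STORE_FAST q → q=-29
LOAD_CONST → push 0
STORE_FAST i → i=0
LOAD_FAST i → push 0
LOAD_CONST → push 3
COMPARE_OP bool(<) → 0 vs 3 = True
POP_JUMP_IF_FALSE → pop True; no jump
LOAD_FAST q → push -29
LOAD_CONST → push 12
BINARY_OP * → -29 * 12 = -348
STORE_FAST q → q=-348
LOAD_FAST_LOAD_FAST q,a → push -348,22
BINARY_OP // → -348 // 22 = -16
STORE_FAST q → q=-16
LOAD_FAST q → push -16
LOAD_CONST → push 8
BINARY_OP // → -16 // 8 = -2
STORE_FAST q → q=-2
LOAD_FAST i → push 0
LOAD_CONST → push 1
BINARY_OP + → 0 + 1 = 1
STORE_FAST i → i=1
LOAD_FAST i → push 1
LOAD_CONST → push 3
COMPARE_OP bool(<) → 1 vs 3 = True
POP_JUMP_IF_FALSE → pop True; no jump
LOAD_FAST q → push -2
LOAD_CONST → push 12
BINARY_OP * → -2 * 12 = -24
STORE_FAST q → q=-24
LOAD_FAST_LOAD_FAST q,a → push -24,22
BINARY_OP // → -24 // 22 = -2
STORE_FAST q → q=-2
LOAD_FAST q → push -2
LOAD_CONST → push 8
BINARY_OP // → -2 // 8 = -1
STORE_FAST q → q=-1
LOAD_FAST i → push 1
LOAD_CONST → push 1
BINARY_OP + → 1 + 1 = 2
STORE_FAST i → i=2
LOAD_FAST i → push 2
LOAD_CONST → push 3
COMPARE_OP bool(<) → 2 vs 3 = True
POP_JUMP_IF_FALSE → pop True; no jump
LOAD_FAST q → push -1
LOAD_CONST → push 12
BINARY_OP * → -1 * 12 = -12
STORE_FAST q → q=-12
LOAD_FAST_LOAD_FAST q,a → push -12,22
BINARY_OP // → -12 // 22 = -1
STORE_FAST q → q=-1
LOAD_FAST q → push -1
LOAD_CONST → push 8
BINARY_OP // → -1 // 8 = -1
STORE_FAST q → q=-1
LOAD_FAST i → push 2
LOAD_CONST → push 1
BINARY_OP + → 2 + 1 = 3
STORE_FAST i → i=3
LOAD_FAST i → push 3
LOAD_CONST → push 3
COMPARE_OP bool(<) → 3 vs 3 = False
POP_JUMP_IF_FALSE → pop False; jump
LOAD_FAST q → push -1
RETURN_VALUE → return -1.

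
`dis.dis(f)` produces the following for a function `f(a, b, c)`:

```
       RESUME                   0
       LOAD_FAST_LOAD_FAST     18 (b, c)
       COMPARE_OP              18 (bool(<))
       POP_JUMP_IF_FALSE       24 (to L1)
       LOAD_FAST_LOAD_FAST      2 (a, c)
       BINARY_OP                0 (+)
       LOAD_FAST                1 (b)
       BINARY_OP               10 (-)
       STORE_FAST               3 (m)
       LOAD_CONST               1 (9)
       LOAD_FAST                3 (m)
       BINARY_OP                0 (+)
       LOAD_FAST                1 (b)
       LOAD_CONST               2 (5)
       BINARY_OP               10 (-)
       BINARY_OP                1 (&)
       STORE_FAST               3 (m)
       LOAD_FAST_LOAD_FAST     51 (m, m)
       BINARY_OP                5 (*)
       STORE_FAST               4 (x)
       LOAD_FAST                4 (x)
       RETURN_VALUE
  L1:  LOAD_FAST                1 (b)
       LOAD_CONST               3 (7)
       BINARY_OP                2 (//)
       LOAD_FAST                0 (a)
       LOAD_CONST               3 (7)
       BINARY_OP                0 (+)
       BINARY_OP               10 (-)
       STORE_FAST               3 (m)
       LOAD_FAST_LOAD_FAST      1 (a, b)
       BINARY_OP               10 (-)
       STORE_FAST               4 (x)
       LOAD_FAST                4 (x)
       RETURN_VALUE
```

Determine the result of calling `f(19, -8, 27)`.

LOAD_FAST_LOAD_FAST b,c → push -8,27. Stack: [-8, 27]
COMPARE_OP bool(<) → -8 vs 27 = True. Stack: [True]
POP_JUMP_IF_FALSE → pop True; no jump. Stack: []
LOAD_FAST_LOAD_FAST a,c → push 19,27. Stack: [19, 27]
BINARY_OP + → 19 + 27 = 46. Stack: [46]
LOAD_FAST b → push -8. Stack: [46, -8]
BINARY_OP - → 46 - -8 = 54. Stack: [54]
STORE_FAST m → m=54. Stack: []
LOAD_CONST → push 9. Stack: [9]
LOAD_FAST m → push 54. Stack: [9, 54]
BINARY_OP + → 9 + 54 = 63. Stack: [63]
LOAD_FAST b → push -8. Stack: [63, -8]
LOAD_CONST → push 5. Stack: [63, -8, 5]
BINARY_OP - → -8 - 5 = -13. Stack: [63, -13]
BINARY_OP & → 63 & -13 = 51. Stack: [51]
STORE_FAST m → m=51. Stack: []
LOAD_FAST_LOAD_FAST m,m → push 51,51. Stack: [51, 51]
BINARY_OP * → 51 * 51 = 2601. Stack: [2601]
STORE_FAST x → x=2601. Stack: []
LOAD_FAST x → push 2601. Stack: [2601]
RETURN_VALUE → return 2601.

2601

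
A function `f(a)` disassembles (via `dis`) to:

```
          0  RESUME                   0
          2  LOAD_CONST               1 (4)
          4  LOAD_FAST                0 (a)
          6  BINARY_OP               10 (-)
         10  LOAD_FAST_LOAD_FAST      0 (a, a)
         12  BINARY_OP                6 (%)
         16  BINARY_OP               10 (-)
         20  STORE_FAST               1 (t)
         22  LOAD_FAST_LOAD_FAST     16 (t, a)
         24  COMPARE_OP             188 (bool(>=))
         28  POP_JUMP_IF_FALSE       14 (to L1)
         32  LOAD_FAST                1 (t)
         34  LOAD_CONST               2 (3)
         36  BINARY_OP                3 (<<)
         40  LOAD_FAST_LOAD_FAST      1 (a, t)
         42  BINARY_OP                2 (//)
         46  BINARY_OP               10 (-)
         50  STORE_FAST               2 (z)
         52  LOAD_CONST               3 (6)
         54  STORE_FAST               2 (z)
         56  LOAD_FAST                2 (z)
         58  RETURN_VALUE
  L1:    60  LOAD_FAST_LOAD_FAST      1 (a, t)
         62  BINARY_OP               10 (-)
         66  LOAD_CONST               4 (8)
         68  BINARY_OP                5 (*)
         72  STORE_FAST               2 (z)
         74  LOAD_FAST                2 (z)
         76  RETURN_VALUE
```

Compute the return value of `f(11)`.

LOAD_CONST → push 4. Stack: [4]
LOAD_FAST a → push 11. Stack: [4, 11]
BINARY_OP - → 4 - 11 = -7. Stack: [-7]
LOAD_FAST_LOAD_FAST a,a → push 11,11. Stack: [-7, 11, 11]
BINARY_OP % → 11 % 11 = 0. Stack: [-7, 0]
BINARY_OP - → -7 - 0 = -7. Stack: [-7]
STORE_FAST t → t=-7. Stack: []
LOAD_FAST_LOAD_FAST t,a → push -7,11. Stack: [-7, 11]
COMPARE_OP bool(>=) → -7 vs 11 = False. Stack: [False]
POP_JUMP_IF_FALSE → pop False; jump. Stack: []
LOAD_FAST_LOAD_FAST a,t → push 11,-7. Stack: [11, -7]
BINARY_OP - → 11 - -7 = 18. Stack: [18]
LOAD_CONST → push 8. Stack: [18, 8]
BINARY_OP * → 18 * 8 = 144. Stack: [144]
STORE_FAST z → z=144. Stack: []
LOAD_FAST z → push 144. Stack: [144]
RETURN_VALUE → return 144.

144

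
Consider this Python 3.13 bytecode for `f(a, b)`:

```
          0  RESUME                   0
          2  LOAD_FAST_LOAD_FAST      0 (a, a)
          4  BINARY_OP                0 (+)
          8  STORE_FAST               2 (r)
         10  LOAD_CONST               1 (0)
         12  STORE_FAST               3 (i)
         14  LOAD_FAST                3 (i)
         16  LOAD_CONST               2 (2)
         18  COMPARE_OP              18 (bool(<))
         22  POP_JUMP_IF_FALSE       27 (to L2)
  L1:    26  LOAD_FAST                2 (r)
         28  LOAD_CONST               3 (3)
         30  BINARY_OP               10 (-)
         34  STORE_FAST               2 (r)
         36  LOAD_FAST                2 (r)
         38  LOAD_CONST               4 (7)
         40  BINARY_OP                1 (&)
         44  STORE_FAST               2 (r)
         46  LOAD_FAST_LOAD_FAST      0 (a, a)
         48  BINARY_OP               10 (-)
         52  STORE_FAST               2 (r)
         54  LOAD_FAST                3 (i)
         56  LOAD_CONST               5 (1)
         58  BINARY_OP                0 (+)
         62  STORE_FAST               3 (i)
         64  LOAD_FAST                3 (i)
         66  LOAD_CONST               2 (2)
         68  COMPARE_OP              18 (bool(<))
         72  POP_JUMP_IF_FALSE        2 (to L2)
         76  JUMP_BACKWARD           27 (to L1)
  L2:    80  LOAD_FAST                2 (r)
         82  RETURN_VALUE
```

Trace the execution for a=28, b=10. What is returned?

0

LOAD_FAST_LOAD_FAST a,a → push 28,28. Stack: [28, 28]
BINARY_OP + → 28 + 28 = 56. Stack: [56]
STORE_FAST r → r=56. Stack: []
LOAD_CONST → push 0. Stack: [0]
STORE_FAST i → i=0. Stack: []
LOAD_FAST i → push 0. Stack: [0]
LOAD_CONST → push 2. Stack: [0, 2]
COMPARE_OP bool(<) → 0 vs 2 = True. Stack: [True]
POP_JUMP_IF_FALSE → pop True; no jump. Stack: []
LOAD_FAST r → push 56. Stack: [56]
LOAD_CONST → push 3. Stack: [56, 3]
BINARY_OP - → 56 - 3 = 53. Stack: [53]
STORE_FAST r → r=53. Stack: []
LOAD_FAST r → push 53. Stack: [53]
LOAD_CONST → push 7. Stack: [53, 7]
BINARY_OP & → 53 & 7 = 5. Stack: [5]
STORE_FAST r → r=5. Stack: []
LOAD_FAST_LOAD_FAST a,a → push 28,28. Stack: [28, 28]
BINARY_OP - → 28 - 28 = 0. Stack: [0]
STORE_FAST r → r=0. Stack: []
LOAD_FAST i → push 0. Stack: [0]
LOAD_CONST → push 1. Stack: [0, 1]
BINARY_OP + → 0 + 1 = 1. Stack: [1]
STORE_FAST i → i=1. Stack: []
LOAD_FAST i → push 1. Stack: [1]
LOAD_CONST → push 2. Stack: [1, 2]
COMPARE_OP bool(<) → 1 vs 2 = True. Stack: [True]
POP_JUMP_IF_FALSE → pop True; no jump. Stack: []
LOAD_FAST r → push 0. Stack: [0]
LOAD_CONST → push 3. Stack: [0, 3]
BINARY_OP - → 0 - 3 = -3. Stack: [-3]
STORE_FAST r → r=-3. Stack: []
LOAD_FAST r → push -3. Stack: [-3]
LOAD_CONST → push 7. Stack: [-3, 7]
BINARY_OP & → -3 & 7 = 5. Stack: [5]
STORE_FAST r → r=5. Stack: []
LOAD_FAST_LOAD_FAST a,a → push 28,28. Stack: [28, 28]
BINARY_OP - → 28 - 28 = 0. Stack: [0]
STORE_FAST r → r=0. Stack: []
LOAD_FAST i → push 1. Stack: [1]
LOAD_CONST → push 1. Stack: [1, 1]
BINARY_OP + → 1 + 1 = 2. Stack: [2]
STORE_FAST i → i=2. Stack: []
LOAD_FAST i → push 2. Stack: [2]
LOAD_CONST → push 2. Stack: [2, 2]
COMPARE_OP bool(<) → 2 vs 2 = False. Stack: [False]
POP_JUMP_IF_FALSE → pop False; jump. Stack: []
LOAD_FAST r → push 0. Stack: [0]
RETURN_VALUE → return 0.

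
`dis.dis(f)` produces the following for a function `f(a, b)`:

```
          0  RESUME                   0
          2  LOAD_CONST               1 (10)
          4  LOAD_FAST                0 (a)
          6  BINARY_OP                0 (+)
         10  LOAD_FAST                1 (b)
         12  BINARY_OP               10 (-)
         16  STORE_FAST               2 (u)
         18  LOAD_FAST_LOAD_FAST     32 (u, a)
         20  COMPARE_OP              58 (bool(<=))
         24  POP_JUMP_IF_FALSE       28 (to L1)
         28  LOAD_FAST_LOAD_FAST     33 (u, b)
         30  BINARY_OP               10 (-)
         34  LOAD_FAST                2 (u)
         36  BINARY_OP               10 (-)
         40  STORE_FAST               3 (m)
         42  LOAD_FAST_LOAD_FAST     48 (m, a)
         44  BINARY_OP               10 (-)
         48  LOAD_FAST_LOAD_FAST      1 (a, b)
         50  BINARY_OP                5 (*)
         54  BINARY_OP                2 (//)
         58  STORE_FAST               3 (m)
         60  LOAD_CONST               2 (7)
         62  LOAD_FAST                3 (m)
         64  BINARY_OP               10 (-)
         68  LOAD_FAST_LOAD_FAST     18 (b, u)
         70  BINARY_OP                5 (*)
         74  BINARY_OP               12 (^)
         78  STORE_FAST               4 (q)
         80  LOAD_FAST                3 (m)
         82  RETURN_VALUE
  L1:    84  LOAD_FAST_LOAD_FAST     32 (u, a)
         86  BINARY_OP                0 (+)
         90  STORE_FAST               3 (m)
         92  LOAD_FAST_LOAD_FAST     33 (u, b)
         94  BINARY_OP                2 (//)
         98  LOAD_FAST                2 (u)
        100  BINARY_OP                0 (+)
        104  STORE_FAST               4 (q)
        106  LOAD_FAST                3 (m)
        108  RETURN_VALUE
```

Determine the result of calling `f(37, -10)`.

94

LOAD_CONST → push 10. Stack: [10]
LOAD_FAST a → push 37. Stack: [10, 37]
BINARY_OP + → 10 + 37 = 47. Stack: [47]
LOAD_FAST b → push -10. Stack: [47, -10]
BINARY_OP - → 47 - -10 = 57. Stack: [57]
STORE_FAST u → u=57. Stack: []
LOAD_FAST_LOAD_FAST u,a → push 57,37. Stack: [57, 37]
COMPARE_OP bool(<=) → 57 vs 37 = False. Stack: [False]
POP_JUMP_IF_FALSE → pop False; jump. Stack: []
LOAD_FAST_LOAD_FAST u,a → push 57,37. Stack: [57, 37]
BINARY_OP + → 57 + 37 = 94. Stack: [94]
STORE_FAST m → m=94. Stack: []
LOAD_FAST_LOAD_FAST u,b → push 57,-10. Stack: [57, -10]
BINARY_OP // → 57 // -10 = -6. Stack: [-6]
LOAD_FAST u → push 57. Stack: [-6, 57]
BINARY_OP + → -6 + 57 = 51. Stack: [51]
STORE_FAST q → q=51. Stack: []
LOAD_FAST m → push 94. Stack: [94]
RETURN_VALUE → return 94.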